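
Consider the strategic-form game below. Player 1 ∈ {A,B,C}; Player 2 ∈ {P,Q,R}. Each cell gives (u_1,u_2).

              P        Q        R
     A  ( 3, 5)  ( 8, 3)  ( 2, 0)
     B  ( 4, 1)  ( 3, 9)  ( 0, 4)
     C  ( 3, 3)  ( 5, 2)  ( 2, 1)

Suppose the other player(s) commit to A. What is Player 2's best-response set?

u_2(P vs A) = 5
u_2(Q vs A) = 3
u_2(R vs A) = 0
max payoff 5 at {P}

P2 best: {P}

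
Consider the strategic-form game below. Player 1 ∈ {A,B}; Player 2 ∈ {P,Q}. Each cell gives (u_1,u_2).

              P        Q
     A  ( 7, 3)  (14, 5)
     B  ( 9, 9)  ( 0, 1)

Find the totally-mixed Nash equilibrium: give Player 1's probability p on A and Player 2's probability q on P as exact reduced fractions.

P1 indiff ⇒ q·7+(1-q)·14 = q·9+(1-q)·0 ⇒ q(-2) = (1-q)(-14) ⇒ q = 7/8
P2 indiff ⇒ p·3+(1-p)·9 = p·5+(1-p)·1 ⇒ p(-2) = (1-p)(-8) ⇒ p = 4/5

P1 mixes 4/5 on A; P2 mixes 7/8 on P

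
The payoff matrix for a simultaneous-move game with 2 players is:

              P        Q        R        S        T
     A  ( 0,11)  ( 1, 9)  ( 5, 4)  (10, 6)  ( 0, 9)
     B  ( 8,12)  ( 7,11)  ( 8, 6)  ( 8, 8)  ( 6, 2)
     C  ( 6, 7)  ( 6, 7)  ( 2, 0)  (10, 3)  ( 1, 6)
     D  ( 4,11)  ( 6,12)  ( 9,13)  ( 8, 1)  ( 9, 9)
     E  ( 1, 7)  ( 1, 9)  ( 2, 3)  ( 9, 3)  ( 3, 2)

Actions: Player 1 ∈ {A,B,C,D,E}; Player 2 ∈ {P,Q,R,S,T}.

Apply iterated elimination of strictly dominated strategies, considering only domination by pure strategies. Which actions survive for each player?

Remaining: P1:{B,D} P2:{P,Q,R}

P2 drop S (P beats it: A:11>6 B:12>8 C:7>3 D:11>1 E:7>3)
P1 drop A (B beats it: P:8>0 Q:7>1 R:8>5 T:6>0)
P1 drop C (B beats it: P:8>6 Q:7>6 R:8>2 T:6>1)
P1 drop E (B beats it: P:8>1 Q:7>1 R:8>2 T:6>3)
P2 drop T (P beats it: B:12>2 D:11>9)
P1→{B,D} P2→{P,Q,R}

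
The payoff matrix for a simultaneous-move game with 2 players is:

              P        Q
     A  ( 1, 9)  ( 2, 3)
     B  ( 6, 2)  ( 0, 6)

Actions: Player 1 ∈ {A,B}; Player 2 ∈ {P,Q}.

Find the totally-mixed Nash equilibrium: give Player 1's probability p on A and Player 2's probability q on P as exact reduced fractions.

P1 mixes 2/5 on A; P2 mixes 2/7 on P

P1 indiff ⇒ q·1+(1-q)·2 = q·6+(1-q)·0 ⇒ q(-5) = (1-q)(-2) ⇒ q = 2/7
P2 indiff ⇒ p·9+(1-p)·2 = p·3+(1-p)·6 ⇒ p(6) = (1-p)(4) ⇒ p = 2/5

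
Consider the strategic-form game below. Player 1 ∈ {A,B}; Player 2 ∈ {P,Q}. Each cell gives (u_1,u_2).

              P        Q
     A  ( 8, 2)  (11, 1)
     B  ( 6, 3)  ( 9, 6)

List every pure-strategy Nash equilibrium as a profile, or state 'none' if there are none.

(A,P): NE
(A,Q): not NE [P2→P gives 2>1]
(B,P): not NE [P1→A gives 8>6; P2→Q gives 6>3]
(B,Q): not NE [P1→A gives 11>9]

NE set: (A,P)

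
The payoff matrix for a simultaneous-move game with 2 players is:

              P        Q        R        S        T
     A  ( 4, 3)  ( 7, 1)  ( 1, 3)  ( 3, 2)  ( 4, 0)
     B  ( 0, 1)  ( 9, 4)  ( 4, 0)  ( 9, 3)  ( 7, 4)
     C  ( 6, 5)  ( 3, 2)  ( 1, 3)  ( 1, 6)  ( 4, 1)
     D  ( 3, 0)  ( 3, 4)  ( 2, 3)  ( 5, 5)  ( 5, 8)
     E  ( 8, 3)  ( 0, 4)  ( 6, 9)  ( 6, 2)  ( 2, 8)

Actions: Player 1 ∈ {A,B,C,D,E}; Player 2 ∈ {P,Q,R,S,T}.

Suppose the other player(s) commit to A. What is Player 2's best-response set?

u_2(P vs A) = 3
u_2(Q vs A) = 1
u_2(R vs A) = 3
u_2(S vs A) = 2
u_2(T vs A) = 0
max payoff 3 at {P,R}

BR_2 = {P,R}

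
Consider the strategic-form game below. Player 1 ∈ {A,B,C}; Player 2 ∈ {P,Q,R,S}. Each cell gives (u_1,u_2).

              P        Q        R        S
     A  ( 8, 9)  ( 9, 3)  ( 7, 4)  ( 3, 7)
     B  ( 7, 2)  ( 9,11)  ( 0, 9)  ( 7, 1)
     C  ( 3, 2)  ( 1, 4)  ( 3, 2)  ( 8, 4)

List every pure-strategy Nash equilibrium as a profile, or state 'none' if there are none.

(A,P): NE
(A,Q): not NE [P2→P gives 9>3]
(A,R): not NE [P2→P gives 9>4]
(A,S): not NE [P1→C gives 8>3; P2→P gives 9>7]
(B,P): not NE [P1→A gives 8>7; P2→Q gives 11>2]
(B,Q): NE
(B,R): not NE [P1→A gives 7>0; P2→Q gives 11>9]
(B,S): not NE [P1→C gives 8>7; P2→Q gives 11>1]
(C,P): not NE [P1→A gives 8>3; P2→S gives 4>2]
(C,Q): not NE [P1→B gives 9>1]
(C,R): not NE [P1→A gives 7>3; P2→S gives 4>2]
(C,S): NE

Nash profiles: (A,P), (B,Q), (C,S)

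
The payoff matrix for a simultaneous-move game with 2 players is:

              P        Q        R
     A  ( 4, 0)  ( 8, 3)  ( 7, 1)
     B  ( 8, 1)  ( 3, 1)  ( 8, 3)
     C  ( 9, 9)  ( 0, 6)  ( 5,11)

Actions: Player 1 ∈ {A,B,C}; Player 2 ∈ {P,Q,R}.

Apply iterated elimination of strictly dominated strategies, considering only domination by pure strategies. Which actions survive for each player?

Survivors P1:{A,B} P2:{Q,R}

P2 drop P (R beats it: A:1>0 B:3>1 C:11>9)
P1 drop C (A beats it: Q:8>0 R:7>5)
P1→{A,B} P2→{Q,R}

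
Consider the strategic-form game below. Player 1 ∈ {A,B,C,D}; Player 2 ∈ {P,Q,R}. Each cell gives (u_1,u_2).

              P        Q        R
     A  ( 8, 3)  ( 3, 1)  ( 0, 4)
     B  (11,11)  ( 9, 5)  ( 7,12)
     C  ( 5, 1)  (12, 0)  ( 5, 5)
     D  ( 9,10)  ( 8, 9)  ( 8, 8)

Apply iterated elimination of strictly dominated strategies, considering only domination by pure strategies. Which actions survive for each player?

P1 drop A (B beats it: P:11>8 Q:9>3 R:7>0)
P2 drop Q (P beats it: B:11>5 C:1>0 D:10>9)
P1 drop C (B beats it: P:11>5 R:7>5)
P1→{B,D} P2→{P,R}

Survivors P1:{B,D} P2:{P,R}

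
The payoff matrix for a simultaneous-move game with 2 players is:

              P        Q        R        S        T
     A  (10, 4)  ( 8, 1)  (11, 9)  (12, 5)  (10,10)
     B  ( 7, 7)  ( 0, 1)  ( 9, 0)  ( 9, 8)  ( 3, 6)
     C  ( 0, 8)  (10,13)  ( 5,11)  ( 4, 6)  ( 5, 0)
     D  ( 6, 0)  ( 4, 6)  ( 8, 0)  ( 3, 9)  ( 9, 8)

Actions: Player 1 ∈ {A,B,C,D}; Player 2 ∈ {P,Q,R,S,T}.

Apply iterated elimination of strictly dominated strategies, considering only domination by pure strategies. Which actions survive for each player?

P1 drop B (A beats it: P:10>7 Q:8>0 R:11>9 S:12>9 T:10>3)
P1 drop D (A beats it: P:10>6 Q:8>4 R:11>8 S:12>3 T:10>9)
P2 drop P (R beats it: A:9>4 C:11>8)
P2 drop S (R beats it: A:9>5 C:11>6)
P1→{A,C} P2→{Q,R,T}

Survivors P1:{A,C} P2:{Q,R,T}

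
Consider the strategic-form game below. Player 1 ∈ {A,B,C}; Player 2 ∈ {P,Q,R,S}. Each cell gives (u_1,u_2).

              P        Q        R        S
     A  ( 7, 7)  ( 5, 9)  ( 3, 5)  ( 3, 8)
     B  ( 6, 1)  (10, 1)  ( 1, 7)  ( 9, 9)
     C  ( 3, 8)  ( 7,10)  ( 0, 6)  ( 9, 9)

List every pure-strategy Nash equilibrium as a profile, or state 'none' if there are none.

NE set: (B,S)

(A,P): not NE [P2→Q gives 9>7]
(A,Q): not NE [P1→B gives 10>5]
(A,R): not NE [P2→Q gives 9>5]
(A,S): not NE [P1→C gives 9>3; P2→Q gives 9>8]
(B,P): not NE [P1→A gives 7>6; P2→S gives 9>1]
(B,Q): not NE [P2→S gives 9>1]
(B,R): not NE [P1→A gives 3>1; P2→S gives 9>7]
(B,S): NE
(C,P): not NE [P1→A gives 7>3; P2→Q gives 10>8]
(C,Q): not NE [P1→B gives 10>7]
(C,R): not NE [P1→A gives 3>0; P2→Q gives 10>6]
(C,S): not NE [P2→Q gives 10>9]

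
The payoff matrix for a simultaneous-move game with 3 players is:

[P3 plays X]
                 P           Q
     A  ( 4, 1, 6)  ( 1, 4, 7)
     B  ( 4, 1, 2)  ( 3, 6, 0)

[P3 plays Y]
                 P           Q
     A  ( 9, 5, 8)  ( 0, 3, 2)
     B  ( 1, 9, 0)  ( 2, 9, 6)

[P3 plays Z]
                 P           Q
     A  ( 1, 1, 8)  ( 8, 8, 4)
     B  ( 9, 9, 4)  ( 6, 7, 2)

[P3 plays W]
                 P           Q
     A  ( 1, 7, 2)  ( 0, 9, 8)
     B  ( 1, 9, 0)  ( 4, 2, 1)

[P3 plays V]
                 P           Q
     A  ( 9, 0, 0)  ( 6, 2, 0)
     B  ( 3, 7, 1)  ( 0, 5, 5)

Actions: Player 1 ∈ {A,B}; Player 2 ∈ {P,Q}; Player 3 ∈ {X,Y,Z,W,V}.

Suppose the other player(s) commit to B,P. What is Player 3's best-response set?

u_3(X vs B,P) = 2
u_3(Y vs B,P) = 0
u_3(Z vs B,P) = 4
u_3(W vs B,P) = 0
u_3(V vs B,P) = 1
max payoff 4 at {Z}

argmax u_3 = {Z}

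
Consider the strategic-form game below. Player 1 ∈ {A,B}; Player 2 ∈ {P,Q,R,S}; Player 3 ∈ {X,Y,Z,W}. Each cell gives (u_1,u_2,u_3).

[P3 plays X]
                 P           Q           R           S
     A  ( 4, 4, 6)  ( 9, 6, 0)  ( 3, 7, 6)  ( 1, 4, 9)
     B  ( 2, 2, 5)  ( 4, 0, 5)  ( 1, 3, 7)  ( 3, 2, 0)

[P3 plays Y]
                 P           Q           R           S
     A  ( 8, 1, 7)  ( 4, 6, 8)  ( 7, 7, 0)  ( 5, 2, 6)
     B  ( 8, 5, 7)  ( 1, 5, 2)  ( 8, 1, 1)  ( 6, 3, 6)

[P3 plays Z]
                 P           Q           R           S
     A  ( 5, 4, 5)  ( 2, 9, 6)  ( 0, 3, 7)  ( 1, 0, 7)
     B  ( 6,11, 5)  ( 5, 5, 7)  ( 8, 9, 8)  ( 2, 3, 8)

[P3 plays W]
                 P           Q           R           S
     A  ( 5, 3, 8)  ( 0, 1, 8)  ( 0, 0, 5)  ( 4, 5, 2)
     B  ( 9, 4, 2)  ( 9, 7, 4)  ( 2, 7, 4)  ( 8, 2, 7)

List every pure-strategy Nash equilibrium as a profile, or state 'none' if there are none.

(A,P,X): not NE [P2→R gives 7>4; P3→W gives 8>6]
(A,P,Y): not NE [P2→R gives 7>1; P3→W gives 8>7]
(A,P,Z): not NE [P1→B gives 6>5; P2→Q gives 9>4; P3→W gives 8>5]
(A,P,W): not NE [P1→B gives 9>5; P2→S gives 5>3]
(A,Q,X): not NE [P2→R gives 7>6; P3→W gives 8>0]
(A,Q,Y): not NE [P2→R gives 7>6]
(A,Q,Z): not NE [P1→B gives 5>2; P3→W gives 8>6]
(A,Q,W): not NE [P1→B gives 9>0; P2→S gives 5>1]
(A,R,X): not NE [P3→Z gives 7>6]
(A,R,Y): not NE [P1→B gives 8>7; P3→Z gives 7>0]
(A,R,Z): not NE [P1→B gives 8>0; P2→Q gives 9>3]
(A,R,W): not NE [P1→B gives 2>0; P2→S gives 5>0; P3→Z gives 7>5]
(A,S,X): not NE [P1→B gives 3>1; P2→R gives 7>4]
(A,S,Y): not NE [P1→B gives 6>5; P2→R gives 7>2; P3→X gives 9>6]
(A,S,Z): not NE [P1→B gives 2>1; P2→Q gives 9>0; P3→X gives 9>7]
(A,S,W): not NE [P1→B gives 8>4; P3→X gives 9>2]
(B,P,X): not NE [P1→A gives 4>2; P2→R gives 3>2; P3→Y gives 7>5]
(B,P,Y): NE
(B,P,Z): not NE [P3→Y gives 7>5]
(B,P,W): not NE [P2→R gives 7>4; P3→Y gives 7>2]
(B,Q,X): not NE [P1→A gives 9>4; P2→R gives 3>0; P3→Z gives 7>5]
(B,Q,Y): not NE [P1→A gives 4>1; P3→Z gives 7>2]
(B,Q,Z): not NE [P2→P gives 11>5]
(B,Q,W): not NE [P3→Z gives 7>4]
(B,R,X): not NE [P1→A gives 3>1; P3→Z gives 8>7]
(B,R,Y): not NE [P2→Q gives 5>1; P3→Z gives 8>1]
(B,R,Z): not NE [P2→P gives 11>9]
(B,R,W): not NE [P3→Z gives 8>4]
(B,S,X): not NE [P2→R gives 3>2; P3→Z gives 8>0]
(B,S,Y): not NE [P2→Q gives 5>3; P3→Z gives 8>6]
(B,S,Z): not NE [P2→P gives 11>3]
(B,S,W): not NE [P2→R gives 7>2; P3→Z gives 8>7]

NE set: (B,P,Y)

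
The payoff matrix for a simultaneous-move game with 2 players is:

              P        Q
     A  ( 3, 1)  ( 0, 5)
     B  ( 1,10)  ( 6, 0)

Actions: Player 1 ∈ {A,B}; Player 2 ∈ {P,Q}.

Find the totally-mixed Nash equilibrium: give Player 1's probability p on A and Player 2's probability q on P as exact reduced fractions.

(p,q) = (5/7, 3/4)

P1 indiff ⇒ q·3+(1-q)·0 = q·1+(1-q)·6 ⇒ q(2) = (1-q)(6) ⇒ q = 3/4
P2 indiff ⇒ p·1+(1-p)·10 = p·5+(1-p)·0 ⇒ p(-4) = (1-p)(-10) ⇒ p = 5/7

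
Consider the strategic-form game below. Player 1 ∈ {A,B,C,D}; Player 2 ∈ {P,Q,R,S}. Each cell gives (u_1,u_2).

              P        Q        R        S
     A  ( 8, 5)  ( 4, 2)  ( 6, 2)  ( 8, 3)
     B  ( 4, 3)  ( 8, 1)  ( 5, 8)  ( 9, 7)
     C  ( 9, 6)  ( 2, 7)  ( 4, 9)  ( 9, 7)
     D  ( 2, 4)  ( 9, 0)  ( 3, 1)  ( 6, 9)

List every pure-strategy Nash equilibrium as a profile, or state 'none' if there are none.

PSNE: ∅

(A,P): not NE [P1→C gives 9>8]
(A,Q): not NE [P1→D gives 9>4; P2→P gives 5>2]
(A,R): not NE [P2→P gives 5>2]
(A,S): not NE [P1→C gives 9>8; P2→P gives 5>3]
(B,P): not NE [P1→C gives 9>4; P2→R gives 8>3]
(B,Q): not NE [P1→D gives 9>8; P2→R gives 8>1]
(B,R): not NE [P1→A gives 6>5]
(B,S): not NE [P2→R gives 8>7]
(C,P): not NE [P2→R gives 9>6]
(C,Q): not NE [P1→D gives 9>2; P2→R gives 9>7]
(C,R): not NE [P1→A gives 6>4]
(C,S): not NE [P2→R gives 9>7]
(D,P): not NE [P1→C gives 9>2; P2→S gives 9>4]
(D,Q): not NE [P2→S gives 9>0]
(D,R): not NE [P1→A gives 6>3; P2→S gives 9>1]
(D,S): not NE [P1→C gives 9>6]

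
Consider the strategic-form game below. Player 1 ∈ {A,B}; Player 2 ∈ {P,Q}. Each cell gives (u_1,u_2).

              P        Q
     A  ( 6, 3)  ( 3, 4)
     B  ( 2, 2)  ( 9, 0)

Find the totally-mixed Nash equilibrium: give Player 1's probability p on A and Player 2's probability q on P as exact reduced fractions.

p=2/3, q=3/5

P1 indiff ⇒ q·6+(1-q)·3 = q·2+(1-q)·9 ⇒ q(4) = (1-q)(6) ⇒ q = 3/5
P2 indiff ⇒ p·3+(1-p)·2 = p·4+(1-p)·0 ⇒ p(-1) = (1-p)(-2) ⇒ p = 2/3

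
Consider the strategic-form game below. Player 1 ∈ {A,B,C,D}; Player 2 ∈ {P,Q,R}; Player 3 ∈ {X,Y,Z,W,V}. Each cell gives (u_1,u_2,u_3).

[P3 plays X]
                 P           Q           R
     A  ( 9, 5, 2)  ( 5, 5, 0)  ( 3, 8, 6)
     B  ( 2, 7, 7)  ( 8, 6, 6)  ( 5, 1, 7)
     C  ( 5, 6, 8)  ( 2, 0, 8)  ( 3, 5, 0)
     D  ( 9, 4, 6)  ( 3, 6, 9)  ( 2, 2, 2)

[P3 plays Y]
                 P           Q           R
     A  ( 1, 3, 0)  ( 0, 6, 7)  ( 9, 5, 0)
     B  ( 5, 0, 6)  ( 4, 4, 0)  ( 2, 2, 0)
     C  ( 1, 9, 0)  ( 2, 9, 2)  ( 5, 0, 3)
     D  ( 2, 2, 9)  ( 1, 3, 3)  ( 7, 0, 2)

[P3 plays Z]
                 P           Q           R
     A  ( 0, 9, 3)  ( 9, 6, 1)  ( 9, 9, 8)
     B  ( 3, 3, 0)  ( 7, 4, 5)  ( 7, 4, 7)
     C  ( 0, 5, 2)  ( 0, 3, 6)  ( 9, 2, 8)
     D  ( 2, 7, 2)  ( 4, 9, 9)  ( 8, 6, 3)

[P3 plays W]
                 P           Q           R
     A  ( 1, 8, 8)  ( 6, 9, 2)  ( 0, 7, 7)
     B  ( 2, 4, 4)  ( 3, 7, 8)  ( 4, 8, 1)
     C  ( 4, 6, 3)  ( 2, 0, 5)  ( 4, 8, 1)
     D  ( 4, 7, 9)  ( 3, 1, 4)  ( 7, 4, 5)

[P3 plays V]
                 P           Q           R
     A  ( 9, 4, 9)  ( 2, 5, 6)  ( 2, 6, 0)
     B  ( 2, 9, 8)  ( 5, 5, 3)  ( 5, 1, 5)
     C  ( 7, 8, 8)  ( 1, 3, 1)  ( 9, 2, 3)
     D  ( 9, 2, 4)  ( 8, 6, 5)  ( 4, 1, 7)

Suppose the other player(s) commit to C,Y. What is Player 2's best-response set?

u_2(P vs C,Y) = 9
u_2(Q vs C,Y) = 9
u_2(R vs C,Y) = 0
max payoff 9 at {P,Q}

P2 best: {P,Q}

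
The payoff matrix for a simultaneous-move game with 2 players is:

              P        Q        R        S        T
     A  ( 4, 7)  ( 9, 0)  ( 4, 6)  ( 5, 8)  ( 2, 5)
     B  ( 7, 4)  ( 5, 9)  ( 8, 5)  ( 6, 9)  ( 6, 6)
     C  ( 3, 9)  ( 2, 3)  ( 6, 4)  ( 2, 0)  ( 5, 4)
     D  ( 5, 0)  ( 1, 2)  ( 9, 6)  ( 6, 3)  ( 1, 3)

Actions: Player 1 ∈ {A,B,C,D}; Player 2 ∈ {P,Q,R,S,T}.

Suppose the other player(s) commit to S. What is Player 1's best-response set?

BR_1 = {B,D}

u_1(A vs S) = 5
u_1(B vs S) = 6
u_1(C vs S) = 2
u_1(D vs S) = 6
max payoff 6 at {B,D}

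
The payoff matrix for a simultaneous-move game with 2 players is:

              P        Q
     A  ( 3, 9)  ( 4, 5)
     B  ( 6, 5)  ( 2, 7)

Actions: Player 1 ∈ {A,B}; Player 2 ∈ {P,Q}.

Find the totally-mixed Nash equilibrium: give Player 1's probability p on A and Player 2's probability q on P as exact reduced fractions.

p=1/3, q=2/5

P1 indiff ⇒ q·3+(1-q)·4 = q·6+(1-q)·2 ⇒ q(-3) = (1-q)(-2) ⇒ q = 2/5
P2 indiff ⇒ p·9+(1-p)·5 = p·5+(1-p)·7 ⇒ p(4) = (1-p)(2) ⇒ p = 1/3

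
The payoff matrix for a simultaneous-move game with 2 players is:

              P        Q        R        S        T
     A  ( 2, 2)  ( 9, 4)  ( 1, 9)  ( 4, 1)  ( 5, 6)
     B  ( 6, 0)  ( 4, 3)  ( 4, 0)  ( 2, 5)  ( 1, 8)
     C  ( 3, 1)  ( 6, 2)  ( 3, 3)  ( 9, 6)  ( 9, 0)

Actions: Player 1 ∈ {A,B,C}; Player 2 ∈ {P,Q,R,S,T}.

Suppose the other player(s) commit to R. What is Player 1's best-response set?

argmax u_1 = {B}

u_1(A vs R) = 1
u_1(B vs R) = 4
u_1(C vs R) = 3
max payoff 4 at {B}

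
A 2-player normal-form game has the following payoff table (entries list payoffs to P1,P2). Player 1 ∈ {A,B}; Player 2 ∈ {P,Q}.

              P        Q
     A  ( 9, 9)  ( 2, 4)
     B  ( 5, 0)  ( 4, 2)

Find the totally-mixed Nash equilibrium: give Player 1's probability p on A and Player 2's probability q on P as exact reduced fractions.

P1 indiff ⇒ q·9+(1-q)·2 = q·5+(1-q)·4 ⇒ q(4) = (1-q)(2) ⇒ q = 1/3
P2 indiff ⇒ p·9+(1-p)·0 = p·4+(1-p)·2 ⇒ p(5) = (1-p)(2) ⇒ p = 2/7

P1 mixes 2/7 on A; P2 mixes 1/3 on P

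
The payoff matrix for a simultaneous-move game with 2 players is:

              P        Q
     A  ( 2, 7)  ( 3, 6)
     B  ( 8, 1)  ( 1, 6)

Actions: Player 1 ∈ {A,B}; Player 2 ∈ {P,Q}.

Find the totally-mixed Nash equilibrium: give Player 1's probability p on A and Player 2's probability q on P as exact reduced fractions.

p=5/6, q=1/4

P1 indiff ⇒ q·2+(1-q)·3 = q·8+(1-q)·1 ⇒ q(-6) = (1-q)(-2) ⇒ q = 1/4
P2 indiff ⇒ p·7+(1-p)·1 = p·6+(1-p)·6 ⇒ p(1) = (1-p)(5) ⇒ p = 5/6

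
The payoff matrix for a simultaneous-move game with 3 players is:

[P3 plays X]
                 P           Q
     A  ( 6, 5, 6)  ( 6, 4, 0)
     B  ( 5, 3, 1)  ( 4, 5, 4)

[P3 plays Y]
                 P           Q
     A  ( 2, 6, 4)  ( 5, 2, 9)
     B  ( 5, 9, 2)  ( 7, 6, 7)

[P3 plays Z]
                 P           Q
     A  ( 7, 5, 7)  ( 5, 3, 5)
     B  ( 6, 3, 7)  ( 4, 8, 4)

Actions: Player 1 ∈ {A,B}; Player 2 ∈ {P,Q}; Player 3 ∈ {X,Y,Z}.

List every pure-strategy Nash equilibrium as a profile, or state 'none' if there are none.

Nash profiles: (A,P,Z)

(A,P,X): not NE [P3→Z gives 7>6]
(A,P,Y): not NE [P1→B gives 5>2; P3→Z gives 7>4]
(A,P,Z): NE
(A,Q,X): not NE [P2→P gives 5>4; P3→Y gives 9>0]
(A,Q,Y): not NE [P1→B gives 7>5; P2→P gives 6>2]
(A,Q,Z): not NE [P2→P gives 5>3; P3→Y gives 9>5]
(B,P,X): not NE [P1→A gives 6>5; P2→Q gives 5>3; P3→Z gives 7>1]
(B,P,Y): not NE [P3→Z gives 7>2]
(B,P,Z): not NE [P1→A gives 7>6; P2→Q gives 8>3]
(B,Q,X): not NE [P1→A gives 6>4; P3→Y gives 7>4]
(B,Q,Y): not NE [P2→P gives 9>6]
(B,Q,Z): not NE [P1→A gives 5>4; P3→Y gives 7>4]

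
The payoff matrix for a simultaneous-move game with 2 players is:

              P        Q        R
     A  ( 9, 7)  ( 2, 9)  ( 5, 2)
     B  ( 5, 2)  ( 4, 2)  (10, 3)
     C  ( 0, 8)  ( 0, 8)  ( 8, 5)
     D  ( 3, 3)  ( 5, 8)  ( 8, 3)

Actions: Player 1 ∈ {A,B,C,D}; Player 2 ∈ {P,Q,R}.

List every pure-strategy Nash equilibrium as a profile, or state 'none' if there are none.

NE set: (B,R), (D,Q)

(A,P): not NE [P2→Q gives 9>7]
(A,Q): not NE [P1→D gives 5>2]
(A,R): not NE [P1→B gives 10>5; P2→Q gives 9>2]
(B,P): not NE [P1→A gives 9>5; P2→R gives 3>2]
(B,Q): not NE [P1→D gives 5>4; P2→R gives 3>2]
(B,R): NE
(C,P): not NE [P1→A gives 9>0]
(C,Q): not NE [P1→D gives 5>0]
(C,R): not NE [P1→B gives 10>8; P2→Q gives 8>5]
(D,P): not NE [P1→A gives 9>3; P2→Q gives 8>3]
(D,Q): NE
(D,R): not NE [P1→B gives 10>8; P2→Q gives 8>3]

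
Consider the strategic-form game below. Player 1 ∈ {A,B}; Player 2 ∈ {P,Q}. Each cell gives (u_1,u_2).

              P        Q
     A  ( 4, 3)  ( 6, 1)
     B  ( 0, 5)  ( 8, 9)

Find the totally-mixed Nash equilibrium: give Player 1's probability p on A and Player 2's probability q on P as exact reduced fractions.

P1 mixes 2/3 on A; P2 mixes 1/3 on P

P1 indiff ⇒ q·4+(1-q)·6 = q·0+(1-q)·8 ⇒ q(4) = (1-q)(2) ⇒ q = 1/3
P2 indiff ⇒ p·3+(1-p)·5 = p·1+(1-p)·9 ⇒ p(2) = (1-p)(4) ⇒ p = 2/3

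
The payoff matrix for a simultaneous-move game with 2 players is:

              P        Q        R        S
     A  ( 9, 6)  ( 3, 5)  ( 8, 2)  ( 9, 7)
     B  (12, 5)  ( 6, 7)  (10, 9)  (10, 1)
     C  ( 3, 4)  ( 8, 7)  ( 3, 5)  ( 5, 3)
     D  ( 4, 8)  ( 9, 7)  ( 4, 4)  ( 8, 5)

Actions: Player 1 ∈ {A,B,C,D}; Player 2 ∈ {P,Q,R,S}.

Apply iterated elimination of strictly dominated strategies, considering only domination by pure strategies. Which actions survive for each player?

P1 drop A (B beats it: P:12>9 Q:6>3 R:10>8 S:10>9)
P1 drop C (D beats it: P:4>3 Q:9>8 R:4>3 S:8>5)
P2 drop S (P beats it: B:5>1 D:8>5)
P1→{B,D} P2→{P,Q,R}

Remaining: P1:{B,D} P2:{P,Q,R}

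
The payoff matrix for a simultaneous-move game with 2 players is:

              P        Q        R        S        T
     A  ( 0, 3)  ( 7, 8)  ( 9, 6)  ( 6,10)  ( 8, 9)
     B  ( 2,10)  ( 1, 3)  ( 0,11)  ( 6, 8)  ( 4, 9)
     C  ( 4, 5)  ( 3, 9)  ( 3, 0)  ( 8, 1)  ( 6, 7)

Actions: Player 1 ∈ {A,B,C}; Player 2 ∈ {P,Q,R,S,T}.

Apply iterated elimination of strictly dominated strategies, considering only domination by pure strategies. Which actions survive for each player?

P1 drop B (C beats it: P:4>2 Q:3>1 R:3>0 S:8>6 T:6>4)
P2 drop P (Q beats it: A:8>3 C:9>5)
P2 drop R (Q beats it: A:8>6 C:9>0)
P1→{A,C} P2→{Q,S,T}

Survivors P1:{A,C} P2:{Q,S,T}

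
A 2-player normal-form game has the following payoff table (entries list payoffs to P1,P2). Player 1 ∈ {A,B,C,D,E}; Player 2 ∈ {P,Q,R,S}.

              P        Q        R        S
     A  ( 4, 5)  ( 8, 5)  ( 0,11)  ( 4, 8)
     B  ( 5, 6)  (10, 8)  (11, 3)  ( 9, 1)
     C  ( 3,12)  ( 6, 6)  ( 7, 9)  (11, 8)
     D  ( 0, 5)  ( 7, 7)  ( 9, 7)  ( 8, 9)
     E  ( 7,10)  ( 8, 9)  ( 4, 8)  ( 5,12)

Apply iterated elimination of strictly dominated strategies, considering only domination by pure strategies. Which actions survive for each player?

P1 drop A (B beats it: P:5>4 Q:10>8 R:11>0 S:9>4)
P1 drop D (B beats it: P:5>0 Q:10>7 R:11>9 S:9>8)
P2 drop R (P beats it: B:6>3 C:12>9 E:10>8)
P1→{B,C,E} P2→{P,Q,S}

Remaining: P1:{B,C,E} P2:{P,Q,S}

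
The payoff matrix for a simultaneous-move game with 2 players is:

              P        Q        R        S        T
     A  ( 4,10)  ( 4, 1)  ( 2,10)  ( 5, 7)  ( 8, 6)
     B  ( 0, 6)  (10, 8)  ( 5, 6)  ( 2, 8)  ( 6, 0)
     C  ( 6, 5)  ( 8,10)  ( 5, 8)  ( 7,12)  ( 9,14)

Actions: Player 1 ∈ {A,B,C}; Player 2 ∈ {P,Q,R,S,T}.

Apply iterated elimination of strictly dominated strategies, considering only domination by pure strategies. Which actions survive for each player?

Remaining: P1:{B,C} P2:{Q,S,T}

P1 drop A (C beats it: P:6>4 Q:8>4 R:5>2 S:7>5 T:9>8)
P2 drop P (Q beats it: B:8>6 C:10>5)
P2 drop R (Q beats it: B:8>6 C:10>8)
P1→{B,C} P2→{Q,S,T}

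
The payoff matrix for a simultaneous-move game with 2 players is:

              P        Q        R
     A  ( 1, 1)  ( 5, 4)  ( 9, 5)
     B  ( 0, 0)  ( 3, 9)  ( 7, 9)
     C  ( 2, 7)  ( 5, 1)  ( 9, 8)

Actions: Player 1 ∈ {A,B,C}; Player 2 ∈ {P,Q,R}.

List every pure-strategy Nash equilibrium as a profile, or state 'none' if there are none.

(A,P): not NE [P1→C gives 2>1; P2→R gives 5>1]
(A,Q): not NE [P2→R gives 5>4]
(A,R): NE
(B,P): not NE [P1→C gives 2>0; P2→R gives 9>0]
(B,Q): not NE [P1→C gives 5>3]
(B,R): not NE [P1→C gives 9>7]
(C,P): not NE [P2→R gives 8>7]
(C,Q): not NE [P2→R gives 8>1]
(C,R): NE

PSNE = {(A,R), (C,R)}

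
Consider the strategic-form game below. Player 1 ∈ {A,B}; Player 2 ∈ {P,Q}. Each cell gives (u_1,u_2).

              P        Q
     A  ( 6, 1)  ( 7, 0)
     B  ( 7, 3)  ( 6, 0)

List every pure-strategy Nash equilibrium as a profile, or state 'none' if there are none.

(A,P): not NE [P1→B gives 7>6]
(A,Q): not NE [P2→P gives 1>0]
(B,P): NE
(B,Q): not NE [P1→A gives 7>6; P2→P gives 3>0]

Nash profiles: (B,P)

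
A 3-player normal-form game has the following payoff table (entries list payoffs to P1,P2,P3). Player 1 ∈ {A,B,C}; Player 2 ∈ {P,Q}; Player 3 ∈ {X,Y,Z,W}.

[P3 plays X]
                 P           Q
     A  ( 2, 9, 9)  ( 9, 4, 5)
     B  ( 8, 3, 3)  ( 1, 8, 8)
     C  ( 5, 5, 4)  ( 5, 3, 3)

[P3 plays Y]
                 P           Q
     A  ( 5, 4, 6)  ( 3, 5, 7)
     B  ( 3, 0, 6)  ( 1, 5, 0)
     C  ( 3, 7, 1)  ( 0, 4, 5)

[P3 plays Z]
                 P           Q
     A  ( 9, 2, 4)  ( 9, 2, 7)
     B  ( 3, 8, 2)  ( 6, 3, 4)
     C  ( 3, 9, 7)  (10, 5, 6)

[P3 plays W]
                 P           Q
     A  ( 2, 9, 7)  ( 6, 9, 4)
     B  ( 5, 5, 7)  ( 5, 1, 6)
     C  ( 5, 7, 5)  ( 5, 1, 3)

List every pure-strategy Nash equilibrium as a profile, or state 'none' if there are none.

(A,P,X): not NE [P1→B gives 8>2]
(A,P,Y): not NE [P2→Q gives 5>4; P3→X gives 9>6]
(A,P,Z): not NE [P3→X gives 9>4]
(A,P,W): not NE [P1→C gives 5>2; P3→X gives 9>7]
(A,Q,X): not NE [P2→P gives 9>4; P3→Z gives 7>5]
(A,Q,Y): NE
(A,Q,Z): not NE [P1→C gives 10>9]
(A,Q,W): not NE [P3→Z gives 7>4]
(B,P,X): not NE [P2→Q gives 8>3; P3→W gives 7>3]
(B,P,Y): not NE [P1→A gives 5>3; P2→Q gives 5>0; P3→W gives 7>6]
(B,P,Z): not NE [P1→A gives 9>3; P3→W gives 7>2]
(B,P,W): NE
(B,Q,X): not NE [P1→A gives 9>1]
(B,Q,Y): not NE [P1→A gives 3>1; P3→X gives 8>0]
(B,Q,Z): not NE [P1→C gives 10>6; P2→P gives 8>3; P3→X gives 8>4]
(B,Q,W): not NE [P1→A gives 6>5; P2→P gives 5>1; P3→X gives 8>6]
(C,P,X): not NE [P1→B gives 8>5; P3→Z gives 7>4]
(C,P,Y): not NE [P1→A gives 5>3; P3→Z gives 7>1]
(C,P,Z): not NE [P1→A gives 9>3]
(C,P,W): not NE [P3→Z gives 7>5]
(C,Q,X): not NE [P1→A gives 9>5; P2→P gives 5>3; P3→Z gives 6>3]
(C,Q,Y): not NE [P1→A gives 3>0; P2→P gives 7>4; P3→Z gives 6>5]
(C,Q,Z): not NE [P2→P gives 9>5]
(C,Q,W): not NE [P1→A gives 6>5; P2→P gives 7>1; P3→Z gives 6>3]

PSNE = {(A,Q,Y), (B,P,W)}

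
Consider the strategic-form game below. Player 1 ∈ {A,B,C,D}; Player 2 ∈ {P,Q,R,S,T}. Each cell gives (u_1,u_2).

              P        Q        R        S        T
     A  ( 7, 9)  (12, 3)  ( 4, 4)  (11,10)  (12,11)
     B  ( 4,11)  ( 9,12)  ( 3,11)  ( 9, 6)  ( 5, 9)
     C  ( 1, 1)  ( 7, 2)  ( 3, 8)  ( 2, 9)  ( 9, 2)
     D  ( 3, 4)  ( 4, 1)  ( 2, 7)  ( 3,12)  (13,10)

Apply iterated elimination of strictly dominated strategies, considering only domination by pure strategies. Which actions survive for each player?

P1 drop B (A beats it: P:7>4 Q:12>9 R:4>3 S:11>9 T:12>5)
P1 drop C (A beats it: P:7>1 Q:12>7 R:4>3 S:11>2 T:12>9)
P2 drop P (S beats it: A:10>9 D:12>4)
P2 drop Q (R beats it: A:4>3 D:7>1)
P2 drop R (S beats it: A:10>4 D:12>7)
P1→{A,D} P2→{S,T}

IESDS → P1:{A,D} P2:{S,T}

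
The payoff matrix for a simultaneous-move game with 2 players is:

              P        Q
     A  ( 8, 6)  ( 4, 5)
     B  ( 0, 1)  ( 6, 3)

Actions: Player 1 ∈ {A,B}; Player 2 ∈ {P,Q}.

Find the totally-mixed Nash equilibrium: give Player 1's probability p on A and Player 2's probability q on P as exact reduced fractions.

(p,q) = (2/3, 1/5)

P1 indiff ⇒ q·8+(1-q)·4 = q·0+(1-q)·6 ⇒ q(8) = (1-q)(2) ⇒ q = 1/5
P2 indiff ⇒ p·6+(1-p)·1 = p·5+(1-p)·3 ⇒ p(1) = (1-p)(2) ⇒ p = 2/3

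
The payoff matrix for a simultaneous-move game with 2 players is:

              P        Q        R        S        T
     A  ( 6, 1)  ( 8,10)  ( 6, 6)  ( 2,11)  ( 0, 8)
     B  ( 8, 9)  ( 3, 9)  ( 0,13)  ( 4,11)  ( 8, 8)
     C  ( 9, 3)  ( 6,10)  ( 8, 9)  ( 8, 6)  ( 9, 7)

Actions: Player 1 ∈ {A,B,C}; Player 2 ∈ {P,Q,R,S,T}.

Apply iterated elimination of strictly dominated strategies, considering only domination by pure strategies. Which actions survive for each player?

P1 drop B (C beats it: P:9>8 Q:6>3 R:8>0 S:8>4 T:9>8)
P2 drop P (Q beats it: A:10>1 C:10>3)
P2 drop R (Q beats it: A:10>6 C:10>9)
P2 drop T (Q beats it: A:10>8 C:10>7)
P1→{A,C} P2→{Q,S}

IESDS → P1:{A,C} P2:{Q,S}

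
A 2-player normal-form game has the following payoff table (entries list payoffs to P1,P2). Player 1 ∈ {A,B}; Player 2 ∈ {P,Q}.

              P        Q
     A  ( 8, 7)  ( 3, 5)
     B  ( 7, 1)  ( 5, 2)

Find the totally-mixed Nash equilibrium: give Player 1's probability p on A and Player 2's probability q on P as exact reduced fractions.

P1 indiff ⇒ q·8+(1-q)·3 = q·7+(1-q)·5 ⇒ q(1) = (1-q)(2) ⇒ q = 2/3
P2 indiff ⇒ p·7+(1-p)·1 = p·5+(1-p)·2 ⇒ p(2) = (1-p)(1) ⇒ p = 1/3

p=1/3, q=2/3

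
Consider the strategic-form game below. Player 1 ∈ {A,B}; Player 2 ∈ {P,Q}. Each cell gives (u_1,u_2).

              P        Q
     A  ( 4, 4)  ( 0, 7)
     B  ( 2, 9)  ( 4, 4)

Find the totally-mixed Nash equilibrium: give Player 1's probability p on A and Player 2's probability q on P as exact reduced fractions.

P1 indiff ⇒ q·4+(1-q)·0 = q·2+(1-q)·4 ⇒ q(2) = (1-q)(4) ⇒ q = 2/3
P2 indiff ⇒ p·4+(1-p)·9 = p·7+(1-p)·4 ⇒ p(-3) = (1-p)(-5) ⇒ p = 5/8

p=5/8, q=2/3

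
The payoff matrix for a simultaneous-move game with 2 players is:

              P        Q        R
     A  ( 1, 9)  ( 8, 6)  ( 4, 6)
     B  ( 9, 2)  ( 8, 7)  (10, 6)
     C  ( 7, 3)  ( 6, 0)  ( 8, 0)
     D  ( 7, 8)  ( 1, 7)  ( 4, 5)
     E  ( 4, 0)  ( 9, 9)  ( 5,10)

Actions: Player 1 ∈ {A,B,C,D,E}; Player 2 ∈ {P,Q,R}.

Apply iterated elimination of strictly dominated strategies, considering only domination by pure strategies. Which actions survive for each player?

P1 drop A (E beats it: P:4>1 Q:9>8 R:5>4)
P1 drop C (B beats it: P:9>7 Q:8>6 R:10>8)
P1 drop D (B beats it: P:9>7 Q:8>1 R:10>4)
P2 drop P (Q beats it: B:7>2 E:9>0)
P1→{B,E} P2→{Q,R}

Survivors P1:{B,E} P2:{Q,R}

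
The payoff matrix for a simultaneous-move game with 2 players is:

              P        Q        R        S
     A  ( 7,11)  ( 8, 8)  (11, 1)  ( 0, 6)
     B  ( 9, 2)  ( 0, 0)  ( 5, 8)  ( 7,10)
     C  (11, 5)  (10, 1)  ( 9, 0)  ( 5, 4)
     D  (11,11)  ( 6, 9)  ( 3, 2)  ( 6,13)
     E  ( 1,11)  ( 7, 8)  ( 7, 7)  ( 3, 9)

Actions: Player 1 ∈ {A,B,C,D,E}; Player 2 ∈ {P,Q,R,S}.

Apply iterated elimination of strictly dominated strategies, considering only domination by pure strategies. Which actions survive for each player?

Survivors P1:{B,C,D} P2:{P,S}

P1 drop E (C beats it: P:11>1 Q:10>7 R:9>7 S:5>3)
P2 drop Q (P beats it: A:11>8 B:2>0 C:5>1 D:11>9)
P2 drop R (S beats it: A:6>1 B:10>8 C:4>0 D:13>2)
P1 drop A (B beats it: P:9>7 S:7>0)
P1→{B,C,D} P2→{P,S}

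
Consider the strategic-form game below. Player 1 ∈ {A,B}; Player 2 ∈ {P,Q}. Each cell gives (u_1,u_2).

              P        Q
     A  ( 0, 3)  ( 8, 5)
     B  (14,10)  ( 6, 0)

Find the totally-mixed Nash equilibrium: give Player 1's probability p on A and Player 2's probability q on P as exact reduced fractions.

(p,q) = (5/6, 1/8)

P1 indiff ⇒ q·0+(1-q)·8 = q·14+(1-q)·6 ⇒ q(-14) = (1-q)(-2) ⇒ q = 1/8
P2 indiff ⇒ p·3+(1-p)·10 = p·5+(1-p)·0 ⇒ p(-2) = (1-p)(-10) ⇒ p = 5/6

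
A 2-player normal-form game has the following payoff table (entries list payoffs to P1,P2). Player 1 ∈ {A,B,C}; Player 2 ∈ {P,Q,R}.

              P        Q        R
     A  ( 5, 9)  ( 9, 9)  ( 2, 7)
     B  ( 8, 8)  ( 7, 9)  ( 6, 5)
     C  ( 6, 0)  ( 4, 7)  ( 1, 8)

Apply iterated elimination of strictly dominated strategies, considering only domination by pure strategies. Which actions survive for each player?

Survivors P1:{A,B} P2:{P,Q}

P1 drop C (B beats it: P:8>6 Q:7>4 R:6>1)
P2 drop R (P beats it: A:9>7 B:8>5)
P1→{A,B} P2→{P,Q}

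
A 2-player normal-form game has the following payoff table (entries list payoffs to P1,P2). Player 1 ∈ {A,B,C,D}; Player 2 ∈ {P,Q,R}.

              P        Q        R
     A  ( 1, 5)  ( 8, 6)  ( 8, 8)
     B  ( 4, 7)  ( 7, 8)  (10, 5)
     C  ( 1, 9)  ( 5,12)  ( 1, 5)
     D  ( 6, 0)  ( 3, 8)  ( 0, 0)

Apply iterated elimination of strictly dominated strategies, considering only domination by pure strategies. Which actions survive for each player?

Survivors P1:{A,B} P2:{Q,R}

P1 drop C (B beats it: P:4>1 Q:7>5 R:10>1)
P2 drop P (Q beats it: A:6>5 B:8>7 D:8>0)
P1 drop D (A beats it: Q:8>3 R:8>0)
P1→{A,B} P2→{Q,R}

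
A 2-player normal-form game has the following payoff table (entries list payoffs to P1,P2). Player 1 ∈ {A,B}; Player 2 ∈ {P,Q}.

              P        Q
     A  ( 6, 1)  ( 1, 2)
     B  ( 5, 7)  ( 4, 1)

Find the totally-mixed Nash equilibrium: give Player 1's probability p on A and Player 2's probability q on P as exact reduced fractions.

P1 mixes 6/7 on A; P2 mixes 3/4 on P

P1 indiff ⇒ q·6+(1-q)·1 = q·5+(1-q)·4 ⇒ q(1) = (1-q)(3) ⇒ q = 3/4
P2 indiff ⇒ p·1+(1-p)·7 = p·2+(1-p)·1 ⇒ p(-1) = (1-p)(-6) ⇒ p = 6/7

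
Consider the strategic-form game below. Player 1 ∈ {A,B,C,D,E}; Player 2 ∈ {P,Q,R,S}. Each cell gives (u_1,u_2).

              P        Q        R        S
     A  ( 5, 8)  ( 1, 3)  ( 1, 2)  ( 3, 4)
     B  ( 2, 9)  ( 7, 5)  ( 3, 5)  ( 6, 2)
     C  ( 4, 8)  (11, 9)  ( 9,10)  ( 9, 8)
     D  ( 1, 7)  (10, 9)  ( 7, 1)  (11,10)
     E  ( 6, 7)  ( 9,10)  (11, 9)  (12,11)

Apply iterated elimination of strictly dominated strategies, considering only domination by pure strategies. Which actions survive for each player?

P1 drop A (E beats it: P:6>5 Q:9>1 R:11>1 S:12>3)
P1 drop B (C beats it: P:4>2 Q:11>7 R:9>3 S:9>6)
P2 drop P (Q beats it: C:9>8 D:9>7 E:10>7)
P1→{C,D,E} P2→{Q,R,S}

Remaining: P1:{C,D,E} P2:{Q,R,S}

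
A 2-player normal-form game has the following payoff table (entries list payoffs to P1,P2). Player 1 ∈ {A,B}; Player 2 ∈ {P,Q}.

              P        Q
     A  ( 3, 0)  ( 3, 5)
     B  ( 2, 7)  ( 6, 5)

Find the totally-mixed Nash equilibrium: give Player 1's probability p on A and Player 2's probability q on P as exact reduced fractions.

P1 mixes 2/7 on A; P2 mixes 3/4 on P

P1 indiff ⇒ q·3+(1-q)·3 = q·2+(1-q)·6 ⇒ q(1) = (1-q)(3) ⇒ q = 3/4
P2 indiff ⇒ p·0+(1-p)·7 = p·5+(1-p)·5 ⇒ p(-5) = (1-p)(-2) ⇒ p = 2/7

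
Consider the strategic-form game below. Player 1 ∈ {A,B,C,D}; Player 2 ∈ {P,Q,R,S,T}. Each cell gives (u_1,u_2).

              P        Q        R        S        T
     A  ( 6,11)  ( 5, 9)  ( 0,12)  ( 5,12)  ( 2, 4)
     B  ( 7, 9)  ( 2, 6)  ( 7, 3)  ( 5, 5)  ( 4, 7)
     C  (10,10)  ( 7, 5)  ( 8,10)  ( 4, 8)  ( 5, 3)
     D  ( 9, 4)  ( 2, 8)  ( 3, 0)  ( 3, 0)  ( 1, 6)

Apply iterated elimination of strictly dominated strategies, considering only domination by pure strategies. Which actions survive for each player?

Remaining: P1:{A,B,C} P2:{P,R,S}

P1 drop D (C beats it: P:10>9 Q:7>2 R:8>3 S:4>3 T:5>1)
P2 drop Q (P beats it: A:11>9 B:9>6 C:10>5)
P2 drop T (P beats it: A:11>4 B:9>7 C:10>3)
P1→{A,B,C} P2→{P,R,S}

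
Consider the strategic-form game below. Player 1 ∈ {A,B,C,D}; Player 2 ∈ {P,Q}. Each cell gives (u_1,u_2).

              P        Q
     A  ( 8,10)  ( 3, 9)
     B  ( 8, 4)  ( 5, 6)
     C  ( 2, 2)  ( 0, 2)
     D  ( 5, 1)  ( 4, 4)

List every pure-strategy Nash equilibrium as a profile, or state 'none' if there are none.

(A,P): NE
(A,Q): not NE [P1→B gives 5>3; P2→P gives 10>9]
(B,P): not NE [P2→Q gives 6>4]
(B,Q): NE
(C,P): not NE [P1→B gives 8>2]
(C,Q): not NE [P1→B gives 5>0]
(D,P): not NE [P1→B gives 8>5; P2→Q gives 4>1]
(D,Q): not NE [P1→B gives 5>4]

Nash profiles: (A,P), (B,Q)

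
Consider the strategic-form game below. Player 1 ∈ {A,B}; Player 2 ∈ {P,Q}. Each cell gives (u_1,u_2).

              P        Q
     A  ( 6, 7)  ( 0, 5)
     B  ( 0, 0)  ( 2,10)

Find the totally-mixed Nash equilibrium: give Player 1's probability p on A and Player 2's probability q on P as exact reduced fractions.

P1 indiff ⇒ q·6+(1-q)·0 = q·0+(1-q)·2 ⇒ q(6) = (1-q)(2) ⇒ q = 1/4
P2 indiff ⇒ p·7+(1-p)·0 = p·5+(1-p)·10 ⇒ p(2) = (1-p)(10) ⇒ p = 5/6

(p,q) = (5/6, 1/4)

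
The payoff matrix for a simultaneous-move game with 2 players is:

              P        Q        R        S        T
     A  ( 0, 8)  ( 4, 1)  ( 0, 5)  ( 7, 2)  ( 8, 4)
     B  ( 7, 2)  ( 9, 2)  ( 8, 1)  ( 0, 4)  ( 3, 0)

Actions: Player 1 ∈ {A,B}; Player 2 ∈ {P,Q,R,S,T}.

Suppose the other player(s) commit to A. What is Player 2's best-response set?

u_2(P vs A) = 8
u_2(Q vs A) = 1
u_2(R vs A) = 5
u_2(S vs A) = 2
u_2(T vs A) = 4
max payoff 8 at {P}

argmax u_2 = {P}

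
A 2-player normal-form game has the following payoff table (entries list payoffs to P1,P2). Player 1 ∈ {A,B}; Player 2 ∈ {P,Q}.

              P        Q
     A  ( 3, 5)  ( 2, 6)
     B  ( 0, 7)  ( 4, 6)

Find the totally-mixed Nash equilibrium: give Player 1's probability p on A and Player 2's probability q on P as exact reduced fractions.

(p,q) = (1/2, 2/5)

P1 indiff ⇒ q·3+(1-q)·2 = q·0+(1-q)·4 ⇒ q(3) = (1-q)(2) ⇒ q = 2/5
P2 indiff ⇒ p·5+(1-p)·7 = p·6+(1-p)·6 ⇒ p(-1) = (1-p)(-1) ⇒ p = 1/2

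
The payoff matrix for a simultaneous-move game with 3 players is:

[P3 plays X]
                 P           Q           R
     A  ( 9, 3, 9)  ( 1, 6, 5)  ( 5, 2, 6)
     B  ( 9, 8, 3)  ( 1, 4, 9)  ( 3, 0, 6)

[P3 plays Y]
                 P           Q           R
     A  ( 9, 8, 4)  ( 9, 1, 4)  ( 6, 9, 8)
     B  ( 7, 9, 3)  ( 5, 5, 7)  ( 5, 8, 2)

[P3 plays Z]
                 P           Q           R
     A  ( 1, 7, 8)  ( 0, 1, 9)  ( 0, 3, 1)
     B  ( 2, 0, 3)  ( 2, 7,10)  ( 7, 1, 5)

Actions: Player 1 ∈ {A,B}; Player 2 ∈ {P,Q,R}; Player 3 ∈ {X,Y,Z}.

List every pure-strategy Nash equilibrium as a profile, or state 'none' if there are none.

(A,P,X): not NE [P2→Q gives 6>3]
(A,P,Y): not NE [P2→R gives 9>8; P3→X gives 9>4]
(A,P,Z): not NE [P1→B gives 2>1; P3→X gives 9>8]
(A,Q,X): not NE [P3→Z gives 9>5]
(A,Q,Y): not NE [P2→R gives 9>1; P3→Z gives 9>4]
(A,Q,Z): not NE [P1→B gives 2>0; P2→P gives 7>1]
(A,R,X): not NE [P2→Q gives 6>2; P3→Y gives 8>6]
(A,R,Y): NE
(A,R,Z): not NE [P1→B gives 7>0; P2→P gives 7>3; P3→Y gives 8>1]
(B,P,X): NE
(B,P,Y): not NE [P1→A gives 9>7]
(B,P,Z): not NE [P2→Q gives 7>0]
(B,Q,X): not NE [P2→P gives 8>4; P3→Z gives 10>9]
(B,Q,Y): not NE [P1→A gives 9>5; P2→P gives 9>5; P3→Z gives 10>7]
(B,Q,Z): NE
(B,R,X): not NE [P1→A gives 5>3; P2→P gives 8>0]
(B,R,Y): not NE [P1→A gives 6>5; P2→P gives 9>8; P3→X gives 6>2]
(B,R,Z): not NE [P2→Q gives 7>1; P3→X gives 6>5]

PSNE = {(A,R,Y), (B,P,X), (B,Q,Z)}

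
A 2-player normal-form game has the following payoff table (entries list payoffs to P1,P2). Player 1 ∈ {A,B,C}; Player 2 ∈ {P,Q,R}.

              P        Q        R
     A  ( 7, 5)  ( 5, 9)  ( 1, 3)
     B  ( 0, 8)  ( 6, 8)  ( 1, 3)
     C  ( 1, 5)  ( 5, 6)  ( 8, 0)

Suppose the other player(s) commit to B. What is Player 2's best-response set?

u_2(P vs B) = 8
u_2(Q vs B) = 8
u_2(R vs B) = 3
max payoff 8 at {P,Q}

argmax u_2 = {P,Q}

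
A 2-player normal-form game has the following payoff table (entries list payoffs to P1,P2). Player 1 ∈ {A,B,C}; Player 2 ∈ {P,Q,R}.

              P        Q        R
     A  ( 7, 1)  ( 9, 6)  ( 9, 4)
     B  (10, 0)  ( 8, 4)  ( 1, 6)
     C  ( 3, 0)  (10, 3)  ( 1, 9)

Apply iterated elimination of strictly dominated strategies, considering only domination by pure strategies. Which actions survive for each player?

P2 drop P (Q beats it: A:6>1 B:4>0 C:3>0)
P1 drop B (A beats it: Q:9>8 R:9>1)
P1→{A,C} P2→{Q,R}

Remaining: P1:{A,C} P2:{Q,R}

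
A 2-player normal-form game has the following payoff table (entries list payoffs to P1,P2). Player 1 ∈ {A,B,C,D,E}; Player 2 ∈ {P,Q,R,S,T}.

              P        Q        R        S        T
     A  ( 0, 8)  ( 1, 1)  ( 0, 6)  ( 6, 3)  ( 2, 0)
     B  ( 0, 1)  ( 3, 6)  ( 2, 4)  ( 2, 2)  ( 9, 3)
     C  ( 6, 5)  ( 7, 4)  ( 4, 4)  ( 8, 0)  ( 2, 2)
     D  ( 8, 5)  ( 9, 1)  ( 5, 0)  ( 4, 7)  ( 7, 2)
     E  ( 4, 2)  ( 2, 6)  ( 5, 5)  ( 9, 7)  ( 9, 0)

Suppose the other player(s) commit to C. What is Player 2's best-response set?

P2 best: {P}

u_2(P vs C) = 5
u_2(Q vs C) = 4
u_2(R vs C) = 4
u_2(S vs C) = 0
u_2(T vs C) = 2
max payoff 5 at {P}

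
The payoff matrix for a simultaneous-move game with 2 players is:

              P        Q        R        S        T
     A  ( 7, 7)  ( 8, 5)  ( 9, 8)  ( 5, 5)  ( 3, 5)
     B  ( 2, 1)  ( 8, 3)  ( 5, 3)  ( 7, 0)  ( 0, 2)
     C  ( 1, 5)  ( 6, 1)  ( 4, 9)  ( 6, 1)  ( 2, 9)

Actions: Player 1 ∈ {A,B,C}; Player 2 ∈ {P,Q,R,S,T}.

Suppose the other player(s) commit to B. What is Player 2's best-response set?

BR_2 = {Q,R}

u_2(P vs B) = 1
u_2(Q vs B) = 3
u_2(R vs B) = 3
u_2(S vs B) = 0
u_2(T vs B) = 2
max payoff 3 at {Q,R}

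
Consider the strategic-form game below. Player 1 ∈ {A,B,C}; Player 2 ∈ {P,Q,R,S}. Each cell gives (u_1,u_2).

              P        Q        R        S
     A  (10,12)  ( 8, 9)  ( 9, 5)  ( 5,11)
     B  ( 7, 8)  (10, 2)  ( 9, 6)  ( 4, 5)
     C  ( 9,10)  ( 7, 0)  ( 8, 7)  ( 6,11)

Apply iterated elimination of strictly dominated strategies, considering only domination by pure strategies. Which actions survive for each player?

Remaining: P1:{A,C} P2:{P,S}

P2 drop Q (P beats it: A:12>9 B:8>2 C:10>0)
P2 drop R (P beats it: A:12>5 B:8>6 C:10>7)
P1 drop B (A beats it: P:10>7 S:5>4)
P1→{A,C} P2→{P,S}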